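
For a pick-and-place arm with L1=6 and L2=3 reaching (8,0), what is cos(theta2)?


Given: L1 = 6, L2 = 3, target (x, y) = (8, 0)
Using cos(theta2) = (x^2 + y^2 - L1^2 - L2^2) / (2*L1*L2)
x^2 + y^2 = 8^2 + 0 = 64
L1^2 + L2^2 = 36 + 9 = 45
Numerator = 64 - 45 = 19
Denominator = 2*6*3 = 36
cos(theta2) = 19/36 = 19/36

19/36


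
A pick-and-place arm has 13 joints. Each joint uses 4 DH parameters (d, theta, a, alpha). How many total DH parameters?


Given: 13 joints, 4 DH parameters per joint (d, theta, a, alpha)
Total DH parameters = number_of_joints * 4
Total = 13 * 4
Total = 52

52


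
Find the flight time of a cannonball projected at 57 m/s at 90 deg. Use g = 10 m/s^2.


Given: v0 = 57 m/s, theta = 90 deg, g = 10 m/s^2
sin(90) = 1
Using T = 2*v0*sin(theta) / g
T = 2*57*1 / 10
T = 114 / 10
T = 57/5 s

57/5 s


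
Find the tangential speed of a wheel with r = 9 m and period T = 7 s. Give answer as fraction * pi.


Given: radius r = 9 m, period T = 7 s
Using v = 2*pi*r / T
v = 2*pi*9 / 7
v = 18*pi / 7
v = 18/7*pi m/s

18/7*pi m/s


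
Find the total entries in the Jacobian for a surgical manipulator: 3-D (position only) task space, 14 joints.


Given: task space dimension = 3, joints = 14
Jacobian is a 3 x 14 matrix
Total entries = rows * columns
Total = 3 * 14
Total = 42

42


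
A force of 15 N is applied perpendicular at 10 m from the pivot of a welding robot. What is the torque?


Given: F = 15 N, r = 10 m, angle = 90 deg (perpendicular)
Using tau = F * r * sin(90)
sin(90) = 1
tau = 15 * 10 * 1
tau = 150 Nm

150 Nm


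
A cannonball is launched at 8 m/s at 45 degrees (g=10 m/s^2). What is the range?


Given: v0 = 8 m/s, theta = 45 deg, g = 10 m/s^2
sin(2*45) = sin(90) = 1
Using R = v0^2 * sin(2*theta) / g
R = 8^2 * 1 / 10
R = 64 / 10
R = 32/5 m

32/5 m


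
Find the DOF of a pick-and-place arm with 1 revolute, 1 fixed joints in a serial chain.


Given: serial robot with 1 revolute, 1 fixed joints
DOF contribution per joint type: revolute=1, prismatic=1, spherical=3, fixed=0
DOF = 1*1 + 1*0
DOF = 1

1


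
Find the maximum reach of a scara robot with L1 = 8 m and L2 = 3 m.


Given: L1 = 8 m, L2 = 3 m
For a 2-link planar arm, max reach = L1 + L2 (fully extended)
Max reach = 8 + 3
Max reach = 11 m

11 m


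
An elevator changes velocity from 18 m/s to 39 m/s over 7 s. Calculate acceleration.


Given: initial velocity v0 = 18 m/s, final velocity v = 39 m/s, time t = 7 s
Using a = (v - v0) / t
a = (39 - 18) / 7
a = 21 / 7
a = 3 m/s^2

3 m/s^2


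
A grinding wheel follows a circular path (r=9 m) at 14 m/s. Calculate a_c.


Given: v = 14 m/s, r = 9 m
Using a_c = v^2 / r
a_c = 14^2 / 9
a_c = 196 / 9
a_c = 196/9 m/s^2

196/9 m/s^2


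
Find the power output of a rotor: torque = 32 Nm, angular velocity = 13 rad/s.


Given: tau = 32 Nm, omega = 13 rad/s
Using P = tau * omega
P = 32 * 13
P = 416 W

416 W


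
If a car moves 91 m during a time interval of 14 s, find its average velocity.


Given: distance d = 91 m, time t = 14 s
Using v = d / t
v = 91 / 14
v = 13/2 m/s

13/2 m/s


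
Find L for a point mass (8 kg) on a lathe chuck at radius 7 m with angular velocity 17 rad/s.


Given: m = 8 kg, r = 7 m, omega = 17 rad/s
For a point mass: I = m*r^2
I = 8*7^2 = 8*49 = 392
L = I*omega = 392*17
L = 6664 kg*m^2/s

6664 kg*m^2/s


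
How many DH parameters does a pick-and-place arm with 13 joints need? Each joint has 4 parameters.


Given: 13 joints, 4 DH parameters per joint (d, theta, a, alpha)
Total DH parameters = number_of_joints * 4
Total = 13 * 4
Total = 52

52


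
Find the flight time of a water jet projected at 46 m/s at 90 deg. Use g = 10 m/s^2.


Given: v0 = 46 m/s, theta = 90 deg, g = 10 m/s^2
sin(90) = 1
Using T = 2*v0*sin(theta) / g
T = 2*46*1 / 10
T = 92 / 10
T = 46/5 s

46/5 s


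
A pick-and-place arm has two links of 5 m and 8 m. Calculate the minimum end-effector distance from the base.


Given: L1 = 5 m, L2 = 8 m
For a 2-link planar arm, min reach = |L1 - L2| (second link folded back)
Min reach = |5 - 8|
Min reach = 3 m

3 m


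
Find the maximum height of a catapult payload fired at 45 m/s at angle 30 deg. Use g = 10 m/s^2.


Given: v0 = 45 m/s, theta = 30 deg, g = 10 m/s^2
sin^2(30) = 1/4
Using H = v0^2 * sin^2(theta) / (2*g)
H = 45^2 * 1/4 / (2*10)
H = 2025 * 1/4 / 20
H = 2025/4 / 20
H = 405/16 m

405/16 m


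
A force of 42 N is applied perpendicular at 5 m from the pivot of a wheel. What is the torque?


Given: F = 42 N, r = 5 m, angle = 90 deg (perpendicular)
Using tau = F * r * sin(90)
sin(90) = 1
tau = 42 * 5 * 1
tau = 210 Nm

210 Nm


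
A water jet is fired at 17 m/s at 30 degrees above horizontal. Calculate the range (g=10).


Given: v0 = 17 m/s, theta = 30 deg, g = 10 m/s^2
sin(2*30) = sin(60) = sqrt(3)/2
Using R = v0^2 * sin(2*theta) / g
R = 17^2 * (sqrt(3)/2) / 10
R = 289 * sqrt(3) / 20
R = 289/20*sqrt(3) m

289/20*sqrt(3) m


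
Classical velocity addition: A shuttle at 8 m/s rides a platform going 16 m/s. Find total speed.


Given: object velocity = 8 m/s, platform velocity = 16 m/s (same direction)
Using classical velocity addition: v_total = v_object + v_platform
v_total = 8 + 16
v_total = 24 m/s

24 m/s


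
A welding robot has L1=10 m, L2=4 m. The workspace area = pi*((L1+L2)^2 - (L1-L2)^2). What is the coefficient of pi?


Given: L1 = 10, L2 = 4
(L1+L2)^2 = (14)^2 = 196
(L1-L2)^2 = (6)^2 = 36
Difference = 196 - 36 = 160
This equals 4*L1*L2 = 4*10*4 = 160
Workspace area = 160*pi

160


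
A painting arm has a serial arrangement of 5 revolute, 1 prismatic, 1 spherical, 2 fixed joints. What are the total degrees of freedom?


Given: serial robot with 5 revolute, 1 prismatic, 1 spherical, 2 fixed joints
DOF contribution per joint type: revolute=1, prismatic=1, spherical=3, fixed=0
DOF = 5*1 + 1*1 + 1*3 + 2*0
DOF = 9

9


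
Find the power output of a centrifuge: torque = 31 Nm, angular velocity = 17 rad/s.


Given: tau = 31 Nm, omega = 17 rad/s
Using P = tau * omega
P = 31 * 17
P = 527 W

527 W


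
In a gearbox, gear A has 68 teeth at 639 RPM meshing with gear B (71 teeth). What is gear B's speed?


Given: N1 = 68 teeth, w1 = 639 RPM, N2 = 71 teeth
Using N1*w1 = N2*w2
w2 = N1*w1 / N2
w2 = 68*639 / 71
w2 = 43452 / 71
w2 = 612 RPM

612 RPM


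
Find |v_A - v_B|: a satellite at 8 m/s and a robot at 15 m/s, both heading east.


Given: v_A = 8 m/s east, v_B = 15 m/s east
Both move in the same direction; relative speed = |v_A - v_B|
|8 - 15| = |-7|
= 7 m/s

7 m/s


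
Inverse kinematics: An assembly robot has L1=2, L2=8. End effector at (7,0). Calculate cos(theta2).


Given: L1 = 2, L2 = 8, target (x, y) = (7, 0)
Using cos(theta2) = (x^2 + y^2 - L1^2 - L2^2) / (2*L1*L2)
x^2 + y^2 = 7^2 + 0 = 49
L1^2 + L2^2 = 4 + 64 = 68
Numerator = 49 - 68 = -19
Denominator = 2*2*8 = 32
cos(theta2) = -19/32 = -19/32

-19/32


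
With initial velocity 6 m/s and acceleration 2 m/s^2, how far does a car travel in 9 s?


Given: v0 = 6 m/s, a = 2 m/s^2, t = 9 s
Using s = v0*t + (1/2)*a*t^2
s = 6*9 + (1/2)*2*9^2
s = 54 + (1/2)*162
s = 54 + 81
s = 135

135 m


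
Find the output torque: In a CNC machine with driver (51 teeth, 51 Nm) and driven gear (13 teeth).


Given: N1 = 51, N2 = 13, T1 = 51 Nm
Using T2/T1 = N2/N1
T2 = T1 * N2 / N1
T2 = 51 * 13 / 51
T2 = 663 / 51
T2 = 13 Nm

13 Nm


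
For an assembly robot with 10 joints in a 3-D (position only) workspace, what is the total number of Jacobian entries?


Given: task space dimension = 3, joints = 10
Jacobian is a 3 x 10 matrix
Total entries = rows * columns
Total = 3 * 10
Total = 30

30


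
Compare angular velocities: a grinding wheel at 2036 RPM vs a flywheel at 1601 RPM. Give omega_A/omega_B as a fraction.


Given: RPM_A = 2036, RPM_B = 1601
omega = 2*pi*RPM/60, so omega_A/omega_B = RPM_A / RPM_B
omega_A/omega_B = 2036 / 1601
omega_A/omega_B = 2036/1601

2036/1601


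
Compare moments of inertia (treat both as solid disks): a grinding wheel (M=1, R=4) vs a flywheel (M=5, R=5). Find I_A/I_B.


Given: M1=1 kg, R1=4 m, M2=5 kg, R2=5 m
For a disk: I = (1/2)*M*R^2, so I_A/I_B = (M1*R1^2)/(M2*R2^2)
M1*R1^2 = 1*16 = 16
M2*R2^2 = 5*25 = 125
I_A/I_B = 16/125 = 16/125

16/125


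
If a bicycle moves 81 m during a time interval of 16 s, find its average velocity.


Given: distance d = 81 m, time t = 16 s
Using v = d / t
v = 81 / 16
v = 81/16 m/s

81/16 m/s


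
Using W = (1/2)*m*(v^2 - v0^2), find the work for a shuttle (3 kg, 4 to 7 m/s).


Given: m = 3 kg, v0 = 4 m/s, v = 7 m/s
Using W = (1/2)*m*(v^2 - v0^2)
v^2 = 7^2 = 49
v0^2 = 4^2 = 16
v^2 - v0^2 = 49 - 16 = 33
W = (1/2)*3*33 = 99/2 J

99/2 J


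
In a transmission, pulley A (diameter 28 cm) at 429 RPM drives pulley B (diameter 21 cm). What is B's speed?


Given: D1 = 28 cm, w1 = 429 RPM, D2 = 21 cm
Using D1*w1 = D2*w2
w2 = D1*w1 / D2
w2 = 28*429 / 21
w2 = 12012 / 21
w2 = 572 RPM

572 RPM


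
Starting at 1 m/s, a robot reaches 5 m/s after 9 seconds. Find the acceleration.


Given: initial velocity v0 = 1 m/s, final velocity v = 5 m/s, time t = 9 s
Using a = (v - v0) / t
a = (5 - 1) / 9
a = 4 / 9
a = 4/9 m/s^2

4/9 m/s^2


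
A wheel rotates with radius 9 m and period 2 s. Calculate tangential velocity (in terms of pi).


Given: radius r = 9 m, period T = 2 s
Using v = 2*pi*r / T
v = 2*pi*9 / 2
v = 18*pi / 2
v = 9*pi m/s

9*pi m/s


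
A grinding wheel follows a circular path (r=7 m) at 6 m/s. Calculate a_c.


Given: v = 6 m/s, r = 7 m
Using a_c = v^2 / r
a_c = 6^2 / 7
a_c = 36 / 7
a_c = 36/7 m/s^2

36/7 m/s^2


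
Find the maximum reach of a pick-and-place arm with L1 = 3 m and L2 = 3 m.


Given: L1 = 3 m, L2 = 3 m
For a 2-link planar arm, max reach = L1 + L2 (fully extended)
Max reach = 3 + 3
Max reach = 6 m

6 m


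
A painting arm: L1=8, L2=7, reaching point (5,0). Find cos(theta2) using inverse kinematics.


Given: L1 = 8, L2 = 7, target (x, y) = (5, 0)
Using cos(theta2) = (x^2 + y^2 - L1^2 - L2^2) / (2*L1*L2)
x^2 + y^2 = 5^2 + 0 = 25
L1^2 + L2^2 = 64 + 49 = 113
Numerator = 25 - 113 = -88
Denominator = 2*8*7 = 112
cos(theta2) = -88/112 = -11/14

-11/14


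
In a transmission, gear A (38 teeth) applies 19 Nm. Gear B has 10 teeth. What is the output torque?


Given: N1 = 38, N2 = 10, T1 = 19 Nm
Using T2/T1 = N2/N1
T2 = T1 * N2 / N1
T2 = 19 * 10 / 38
T2 = 190 / 38
T2 = 5 Nm

5 Nm


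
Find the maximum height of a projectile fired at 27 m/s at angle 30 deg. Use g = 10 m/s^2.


Given: v0 = 27 m/s, theta = 30 deg, g = 10 m/s^2
sin^2(30) = 1/4
Using H = v0^2 * sin^2(theta) / (2*g)
H = 27^2 * 1/4 / (2*10)
H = 729 * 1/4 / 20
H = 729/4 / 20
H = 729/80 m

729/80 m


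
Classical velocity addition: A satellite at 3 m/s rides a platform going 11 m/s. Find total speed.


Given: object velocity = 3 m/s, platform velocity = 11 m/s (same direction)
Using classical velocity addition: v_total = v_object + v_platform
v_total = 3 + 11
v_total = 14 m/s

14 m/s


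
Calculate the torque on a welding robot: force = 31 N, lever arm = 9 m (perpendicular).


Given: F = 31 N, r = 9 m, angle = 90 deg (perpendicular)
Using tau = F * r * sin(90)
sin(90) = 1
tau = 31 * 9 * 1
tau = 279 Nm

279 Nm


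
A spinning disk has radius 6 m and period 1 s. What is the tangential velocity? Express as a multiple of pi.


Given: radius r = 6 m, period T = 1 s
Using v = 2*pi*r / T
v = 2*pi*6 / 1
v = 12*pi / 1
v = 12*pi m/s

12*pi m/s


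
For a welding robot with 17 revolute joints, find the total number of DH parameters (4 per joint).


Given: 17 joints, 4 DH parameters per joint (d, theta, a, alpha)
Total DH parameters = number_of_joints * 4
Total = 17 * 4
Total = 68

68


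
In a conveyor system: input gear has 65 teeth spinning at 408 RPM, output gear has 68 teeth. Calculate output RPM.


Given: N1 = 65 teeth, w1 = 408 RPM, N2 = 68 teeth
Using N1*w1 = N2*w2
w2 = N1*w1 / N2
w2 = 65*408 / 68
w2 = 26520 / 68
w2 = 390 RPM

390 RPM


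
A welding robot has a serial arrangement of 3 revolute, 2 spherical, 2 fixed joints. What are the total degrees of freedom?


Given: serial robot with 3 revolute, 2 spherical, 2 fixed joints
DOF contribution per joint type: revolute=1, prismatic=1, spherical=3, fixed=0
DOF = 3*1 + 2*3 + 2*0
DOF = 9

9


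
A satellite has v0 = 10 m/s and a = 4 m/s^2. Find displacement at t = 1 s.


Given: v0 = 10 m/s, a = 4 m/s^2, t = 1 s
Using s = v0*t + (1/2)*a*t^2
s = 10*1 + (1/2)*4*1^2
s = 10 + (1/2)*4
s = 10 + 2
s = 12

12 m


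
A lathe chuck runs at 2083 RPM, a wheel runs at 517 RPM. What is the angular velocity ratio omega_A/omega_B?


Given: RPM_A = 2083, RPM_B = 517
omega = 2*pi*RPM/60, so omega_A/omega_B = RPM_A / RPM_B
omega_A/omega_B = 2083 / 517
omega_A/omega_B = 2083/517

2083/517


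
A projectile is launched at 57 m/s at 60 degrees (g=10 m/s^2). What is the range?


Given: v0 = 57 m/s, theta = 60 deg, g = 10 m/s^2
sin(2*60) = sin(120) = sqrt(3)/2
Using R = v0^2 * sin(2*theta) / g
R = 57^2 * (sqrt(3)/2) / 10
R = 3249 * sqrt(3) / 20
R = 3249/20*sqrt(3) m

3249/20*sqrt(3) m


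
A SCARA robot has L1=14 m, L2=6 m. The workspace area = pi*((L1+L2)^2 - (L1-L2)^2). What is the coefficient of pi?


Given: L1 = 14, L2 = 6
(L1+L2)^2 = (20)^2 = 400
(L1-L2)^2 = (8)^2 = 64
Difference = 400 - 64 = 336
This equals 4*L1*L2 = 4*14*6 = 336
Workspace area = 336*pi

336


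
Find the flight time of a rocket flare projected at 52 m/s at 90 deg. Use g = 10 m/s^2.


Given: v0 = 52 m/s, theta = 90 deg, g = 10 m/s^2
sin(90) = 1
Using T = 2*v0*sin(theta) / g
T = 2*52*1 / 10
T = 104 / 10
T = 52/5 s

52/5 s


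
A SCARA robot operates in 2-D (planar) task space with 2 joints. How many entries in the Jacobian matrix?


Given: task space dimension = 2, joints = 2
Jacobian is a 2 x 2 matrix
Total entries = rows * columns
Total = 2 * 2
Total = 4

4


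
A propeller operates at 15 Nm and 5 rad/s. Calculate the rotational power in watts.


Given: tau = 15 Nm, omega = 5 rad/s
Using P = tau * omega
P = 15 * 5
P = 75 W

75 W


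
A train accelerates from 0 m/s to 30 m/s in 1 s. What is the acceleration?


Given: initial velocity v0 = 0 m/s, final velocity v = 30 m/s, time t = 1 s
Using a = (v - v0) / t
a = (30 - 0) / 1
a = 30 / 1
a = 30 m/s^2

30 m/s^2


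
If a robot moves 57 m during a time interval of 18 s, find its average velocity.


Given: distance d = 57 m, time t = 18 s
Using v = d / t
v = 57 / 18
v = 19/6 m/s

19/6 m/s


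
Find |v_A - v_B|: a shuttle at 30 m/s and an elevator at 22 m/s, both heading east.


Given: v_A = 30 m/s east, v_B = 22 m/s east
Both move in the same direction; relative speed = |v_A - v_B|
|30 - 22| = |8|
= 8 m/s

8 m/s


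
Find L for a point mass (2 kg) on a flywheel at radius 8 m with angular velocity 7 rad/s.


Given: m = 2 kg, r = 8 m, omega = 7 rad/s
For a point mass: I = m*r^2
I = 2*8^2 = 2*64 = 128
L = I*omega = 128*7
L = 896 kg*m^2/s

896 kg*m^2/s


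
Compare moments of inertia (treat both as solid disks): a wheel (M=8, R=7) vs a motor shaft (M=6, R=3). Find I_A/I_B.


Given: M1=8 kg, R1=7 m, M2=6 kg, R2=3 m
For a disk: I = (1/2)*M*R^2, so I_A/I_B = (M1*R1^2)/(M2*R2^2)
M1*R1^2 = 8*49 = 392
M2*R2^2 = 6*9 = 54
I_A/I_B = 392/54 = 196/27

196/27


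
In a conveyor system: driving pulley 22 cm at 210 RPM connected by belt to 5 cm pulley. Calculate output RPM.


Given: D1 = 22 cm, w1 = 210 RPM, D2 = 5 cm
Using D1*w1 = D2*w2
w2 = D1*w1 / D2
w2 = 22*210 / 5
w2 = 4620 / 5
w2 = 924 RPM

924 RPM


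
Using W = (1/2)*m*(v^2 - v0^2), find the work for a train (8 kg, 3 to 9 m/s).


Given: m = 8 kg, v0 = 3 m/s, v = 9 m/s
Using W = (1/2)*m*(v^2 - v0^2)
v^2 = 9^2 = 81
v0^2 = 3^2 = 9
v^2 - v0^2 = 81 - 9 = 72
W = (1/2)*8*72 = 288 J

288 J


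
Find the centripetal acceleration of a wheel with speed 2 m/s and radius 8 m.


Given: v = 2 m/s, r = 8 m
Using a_c = v^2 / r
a_c = 2^2 / 8
a_c = 4 / 8
a_c = 1/2 m/s^2

1/2 m/s^2


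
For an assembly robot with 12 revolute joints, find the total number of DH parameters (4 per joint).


Given: 12 joints, 4 DH parameters per joint (d, theta, a, alpha)
Total DH parameters = number_of_joints * 4
Total = 12 * 4
Total = 48

48


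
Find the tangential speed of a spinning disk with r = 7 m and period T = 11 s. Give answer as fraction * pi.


Given: radius r = 7 m, period T = 11 s
Using v = 2*pi*r / T
v = 2*pi*7 / 11
v = 14*pi / 11
v = 14/11*pi m/s

14/11*pi m/s


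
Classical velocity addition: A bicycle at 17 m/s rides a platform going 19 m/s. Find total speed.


Given: object velocity = 17 m/s, platform velocity = 19 m/s (same direction)
Using classical velocity addition: v_total = v_object + v_platform
v_total = 17 + 19
v_total = 36 m/s

36 m/s


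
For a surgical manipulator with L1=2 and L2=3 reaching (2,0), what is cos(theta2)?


Given: L1 = 2, L2 = 3, target (x, y) = (2, 0)
Using cos(theta2) = (x^2 + y^2 - L1^2 - L2^2) / (2*L1*L2)
x^2 + y^2 = 2^2 + 0 = 4
L1^2 + L2^2 = 4 + 9 = 13
Numerator = 4 - 13 = -9
Denominator = 2*2*3 = 12
cos(theta2) = -9/12 = -3/4

-3/4


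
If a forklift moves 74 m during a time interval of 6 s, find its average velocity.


Given: distance d = 74 m, time t = 6 s
Using v = d / t
v = 74 / 6
v = 37/3 m/s

37/3 m/s


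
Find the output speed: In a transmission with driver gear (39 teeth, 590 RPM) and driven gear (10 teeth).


Given: N1 = 39 teeth, w1 = 590 RPM, N2 = 10 teeth
Using N1*w1 = N2*w2
w2 = N1*w1 / N2
w2 = 39*590 / 10
w2 = 23010 / 10
w2 = 2301 RPM

2301 RPM


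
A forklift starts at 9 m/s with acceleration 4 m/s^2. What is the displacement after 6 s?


Given: v0 = 9 m/s, a = 4 m/s^2, t = 6 s
Using s = v0*t + (1/2)*a*t^2
s = 9*6 + (1/2)*4*6^2
s = 54 + (1/2)*144
s = 54 + 72
s = 126

126 m


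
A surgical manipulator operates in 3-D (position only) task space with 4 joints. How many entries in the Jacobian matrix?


Given: task space dimension = 3, joints = 4
Jacobian is a 3 x 4 matrix
Total entries = rows * columns
Total = 3 * 4
Total = 12

12


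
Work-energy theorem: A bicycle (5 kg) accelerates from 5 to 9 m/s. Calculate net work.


Given: m = 5 kg, v0 = 5 m/s, v = 9 m/s
Using W = (1/2)*m*(v^2 - v0^2)
v^2 = 9^2 = 81
v0^2 = 5^2 = 25
v^2 - v0^2 = 81 - 25 = 56
W = (1/2)*5*56 = 140 J

140 J


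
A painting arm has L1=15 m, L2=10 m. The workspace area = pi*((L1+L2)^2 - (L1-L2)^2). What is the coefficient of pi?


Given: L1 = 15, L2 = 10
(L1+L2)^2 = (25)^2 = 625
(L1-L2)^2 = (5)^2 = 25
Difference = 625 - 25 = 600
This equals 4*L1*L2 = 4*15*10 = 600
Workspace area = 600*pi

600


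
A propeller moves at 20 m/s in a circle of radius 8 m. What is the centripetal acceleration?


Given: v = 20 m/s, r = 8 m
Using a_c = v^2 / r
a_c = 20^2 / 8
a_c = 400 / 8
a_c = 50 m/s^2

50 m/s^2


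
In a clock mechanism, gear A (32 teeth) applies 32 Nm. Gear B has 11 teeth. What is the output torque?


Given: N1 = 32, N2 = 11, T1 = 32 Nm
Using T2/T1 = N2/N1
T2 = T1 * N2 / N1
T2 = 32 * 11 / 32
T2 = 352 / 32
T2 = 11 Nm

11 Nm


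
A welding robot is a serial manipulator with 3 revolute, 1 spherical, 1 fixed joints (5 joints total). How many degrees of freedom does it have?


Given: serial robot with 3 revolute, 1 spherical, 1 fixed joints
DOF contribution per joint type: revolute=1, prismatic=1, spherical=3, fixed=0
DOF = 3*1 + 1*3 + 1*0
DOF = 6

6


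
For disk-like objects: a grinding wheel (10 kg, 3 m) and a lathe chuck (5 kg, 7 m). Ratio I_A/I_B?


Given: M1=10 kg, R1=3 m, M2=5 kg, R2=7 m
For a disk: I = (1/2)*M*R^2, so I_A/I_B = (M1*R1^2)/(M2*R2^2)
M1*R1^2 = 10*9 = 90
M2*R2^2 = 5*49 = 245
I_A/I_B = 90/245 = 18/49

18/49


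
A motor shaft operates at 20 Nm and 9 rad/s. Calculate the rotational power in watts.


Given: tau = 20 Nm, omega = 9 rad/s
Using P = tau * omega
P = 20 * 9
P = 180 W

180 W


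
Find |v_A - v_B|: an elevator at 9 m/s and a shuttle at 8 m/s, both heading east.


Given: v_A = 9 m/s east, v_B = 8 m/s east
Both move in the same direction; relative speed = |v_A - v_B|
|9 - 8| = |1|
= 1 m/s

1 m/s


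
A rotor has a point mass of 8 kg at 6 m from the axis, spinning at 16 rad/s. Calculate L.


Given: m = 8 kg, r = 6 m, omega = 16 rad/s
For a point mass: I = m*r^2
I = 8*6^2 = 8*36 = 288
L = I*omega = 288*16
L = 4608 kg*m^2/s

4608 kg*m^2/s


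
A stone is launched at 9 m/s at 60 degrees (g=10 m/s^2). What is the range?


Given: v0 = 9 m/s, theta = 60 deg, g = 10 m/s^2
sin(2*60) = sin(120) = sqrt(3)/2
Using R = v0^2 * sin(2*theta) / g
R = 9^2 * (sqrt(3)/2) / 10
R = 81 * sqrt(3) / 20
R = 81/20*sqrt(3) m

81/20*sqrt(3) m


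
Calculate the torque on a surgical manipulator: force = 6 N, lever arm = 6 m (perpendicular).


Given: F = 6 N, r = 6 m, angle = 90 deg (perpendicular)
Using tau = F * r * sin(90)
sin(90) = 1
tau = 6 * 6 * 1
tau = 36 Nm

36 Nm


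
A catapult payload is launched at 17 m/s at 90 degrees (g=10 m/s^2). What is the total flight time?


Given: v0 = 17 m/s, theta = 90 deg, g = 10 m/s^2
sin(90) = 1
Using T = 2*v0*sin(theta) / g
T = 2*17*1 / 10
T = 34 / 10
T = 17/5 s

17/5 s


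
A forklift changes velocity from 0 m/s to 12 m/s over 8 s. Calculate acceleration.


Given: initial velocity v0 = 0 m/s, final velocity v = 12 m/s, time t = 8 s
Using a = (v - v0) / t
a = (12 - 0) / 8
a = 12 / 8
a = 3/2 m/s^2

3/2 m/s^2


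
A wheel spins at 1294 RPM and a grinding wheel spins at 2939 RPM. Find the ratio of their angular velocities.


Given: RPM_A = 1294, RPM_B = 2939
omega = 2*pi*RPM/60, so omega_A/omega_B = RPM_A / RPM_B
omega_A/omega_B = 1294 / 2939
omega_A/omega_B = 1294/2939

1294/2939


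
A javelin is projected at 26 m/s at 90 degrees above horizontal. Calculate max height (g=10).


Given: v0 = 26 m/s, theta = 90 deg, g = 10 m/s^2
sin^2(90) = 1
Using H = v0^2 * sin^2(theta) / (2*g)
H = 26^2 * 1 / (2*10)
H = 676 * 1 / 20
H = 676 / 20
H = 169/5 m

169/5 m


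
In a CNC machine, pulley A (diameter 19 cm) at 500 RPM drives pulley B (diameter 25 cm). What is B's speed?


Given: D1 = 19 cm, w1 = 500 RPM, D2 = 25 cm
Using D1*w1 = D2*w2
w2 = D1*w1 / D2
w2 = 19*500 / 25
w2 = 9500 / 25
w2 = 380 RPM

380 RPM


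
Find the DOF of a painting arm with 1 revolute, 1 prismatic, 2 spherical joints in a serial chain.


Given: serial robot with 1 revolute, 1 prismatic, 2 spherical joints
DOF contribution per joint type: revolute=1, prismatic=1, spherical=3, fixed=0
DOF = 1*1 + 1*1 + 2*3
DOF = 8

8


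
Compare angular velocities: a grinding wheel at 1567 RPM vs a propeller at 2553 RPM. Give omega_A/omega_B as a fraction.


Given: RPM_A = 1567, RPM_B = 2553
omega = 2*pi*RPM/60, so omega_A/omega_B = RPM_A / RPM_B
omega_A/omega_B = 1567 / 2553
omega_A/omega_B = 1567/2553

1567/2553


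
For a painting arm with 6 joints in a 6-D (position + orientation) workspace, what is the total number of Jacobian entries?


Given: task space dimension = 6, joints = 6
Jacobian is a 6 x 6 matrix
Total entries = rows * columns
Total = 6 * 6
Total = 36

36


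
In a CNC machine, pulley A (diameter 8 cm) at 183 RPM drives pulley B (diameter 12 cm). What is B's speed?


Given: D1 = 8 cm, w1 = 183 RPM, D2 = 12 cm
Using D1*w1 = D2*w2
w2 = D1*w1 / D2
w2 = 8*183 / 12
w2 = 1464 / 12
w2 = 122 RPM

122 RPM


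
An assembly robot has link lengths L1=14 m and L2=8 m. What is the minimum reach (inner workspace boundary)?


Given: L1 = 14 m, L2 = 8 m
For a 2-link planar arm, min reach = |L1 - L2| (second link folded back)
Min reach = |14 - 8|
Min reach = 6 m

6 m


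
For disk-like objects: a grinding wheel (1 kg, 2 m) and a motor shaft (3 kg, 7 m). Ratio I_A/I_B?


Given: M1=1 kg, R1=2 m, M2=3 kg, R2=7 m
For a disk: I = (1/2)*M*R^2, so I_A/I_B = (M1*R1^2)/(M2*R2^2)
M1*R1^2 = 1*4 = 4
M2*R2^2 = 3*49 = 147
I_A/I_B = 4/147 = 4/147

4/147


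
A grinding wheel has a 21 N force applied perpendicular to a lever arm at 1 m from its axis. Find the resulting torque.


Given: F = 21 N, r = 1 m, angle = 90 deg (perpendicular)
Using tau = F * r * sin(90)
sin(90) = 1
tau = 21 * 1 * 1
tau = 21 Nm

21 Nm


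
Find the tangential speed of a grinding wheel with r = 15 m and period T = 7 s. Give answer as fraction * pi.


Given: radius r = 15 m, period T = 7 s
Using v = 2*pi*r / T
v = 2*pi*15 / 7
v = 30*pi / 7
v = 30/7*pi m/s

30/7*pi m/s


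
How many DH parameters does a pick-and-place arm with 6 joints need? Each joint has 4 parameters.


Given: 6 joints, 4 DH parameters per joint (d, theta, a, alpha)
Total DH parameters = number_of_joints * 4
Total = 6 * 4
Total = 24

24


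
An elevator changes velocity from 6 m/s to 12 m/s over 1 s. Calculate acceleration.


Given: initial velocity v0 = 6 m/s, final velocity v = 12 m/s, time t = 1 s
Using a = (v - v0) / t
a = (12 - 6) / 1
a = 6 / 1
a = 6 m/s^2

6 m/s^2


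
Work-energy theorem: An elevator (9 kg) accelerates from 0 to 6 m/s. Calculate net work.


Given: m = 9 kg, v0 = 0 m/s, v = 6 m/s
Using W = (1/2)*m*(v^2 - v0^2)
v^2 = 6^2 = 36
v0^2 = 0^2 = 0
v^2 - v0^2 = 36 - 0 = 36
W = (1/2)*9*36 = 162 J

162 J


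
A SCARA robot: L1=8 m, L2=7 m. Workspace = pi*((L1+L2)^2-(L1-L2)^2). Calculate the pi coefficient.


Given: L1 = 8, L2 = 7
(L1+L2)^2 = (15)^2 = 225
(L1-L2)^2 = (1)^2 = 1
Difference = 225 - 1 = 224
This equals 4*L1*L2 = 4*8*7 = 224
Workspace area = 224*pi

224


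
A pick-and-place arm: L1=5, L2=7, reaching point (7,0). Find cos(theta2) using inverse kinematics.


Given: L1 = 5, L2 = 7, target (x, y) = (7, 0)
Using cos(theta2) = (x^2 + y^2 - L1^2 - L2^2) / (2*L1*L2)
x^2 + y^2 = 7^2 + 0 = 49
L1^2 + L2^2 = 25 + 49 = 74
Numerator = 49 - 74 = -25
Denominator = 2*5*7 = 70
cos(theta2) = -25/70 = -5/14

-5/14


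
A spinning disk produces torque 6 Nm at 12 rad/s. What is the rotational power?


Given: tau = 6 Nm, omega = 12 rad/s
Using P = tau * omega
P = 6 * 12
P = 72 W

72 W


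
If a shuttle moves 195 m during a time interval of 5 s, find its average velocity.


Given: distance d = 195 m, time t = 5 s
Using v = d / t
v = 195 / 5
v = 39 m/s

39 m/s


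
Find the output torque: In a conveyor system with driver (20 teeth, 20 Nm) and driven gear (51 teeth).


Given: N1 = 20, N2 = 51, T1 = 20 Nm
Using T2/T1 = N2/N1
T2 = T1 * N2 / N1
T2 = 20 * 51 / 20
T2 = 1020 / 20
T2 = 51 Nm

51 Nm


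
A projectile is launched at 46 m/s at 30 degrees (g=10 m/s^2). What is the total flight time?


Given: v0 = 46 m/s, theta = 30 deg, g = 10 m/s^2
sin(30) = 1/2
Using T = 2*v0*sin(theta) / g
T = 2*46*1/2 / 10
T = 46 / 10
T = 23/5 s

23/5 s


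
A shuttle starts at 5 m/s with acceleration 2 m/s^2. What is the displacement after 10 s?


Given: v0 = 5 m/s, a = 2 m/s^2, t = 10 s
Using s = v0*t + (1/2)*a*t^2
s = 5*10 + (1/2)*2*10^2
s = 50 + (1/2)*200
s = 50 + 100
s = 150

150 m


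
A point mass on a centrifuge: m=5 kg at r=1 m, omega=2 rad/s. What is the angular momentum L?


Given: m = 5 kg, r = 1 m, omega = 2 rad/s
For a point mass: I = m*r^2
I = 5*1^2 = 5*1 = 5
L = I*omega = 5*2
L = 10 kg*m^2/s

10 kg*m^2/s


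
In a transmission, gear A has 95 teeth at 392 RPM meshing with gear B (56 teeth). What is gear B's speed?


Given: N1 = 95 teeth, w1 = 392 RPM, N2 = 56 teeth
Using N1*w1 = N2*w2
w2 = N1*w1 / N2
w2 = 95*392 / 56
w2 = 37240 / 56
w2 = 665 RPM

665 RPM


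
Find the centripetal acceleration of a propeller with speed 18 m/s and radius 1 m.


Given: v = 18 m/s, r = 1 m
Using a_c = v^2 / r
a_c = 18^2 / 1
a_c = 324 / 1
a_c = 324 m/s^2

324 m/s^2


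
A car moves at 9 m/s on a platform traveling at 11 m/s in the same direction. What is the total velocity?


Given: object velocity = 9 m/s, platform velocity = 11 m/s (same direction)
Using classical velocity addition: v_total = v_object + v_platform
v_total = 9 + 11
v_total = 20 m/s

20 m/s


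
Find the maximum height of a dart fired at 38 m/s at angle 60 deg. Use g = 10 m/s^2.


Given: v0 = 38 m/s, theta = 60 deg, g = 10 m/s^2
sin^2(60) = 3/4
Using H = v0^2 * sin^2(theta) / (2*g)
H = 38^2 * 3/4 / (2*10)
H = 1444 * 3/4 / 20
H = 1083 / 20
H = 1083/20 m

1083/20 m


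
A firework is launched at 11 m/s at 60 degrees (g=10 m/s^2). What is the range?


Given: v0 = 11 m/s, theta = 60 deg, g = 10 m/s^2
sin(2*60) = sin(120) = sqrt(3)/2
Using R = v0^2 * sin(2*theta) / g
R = 11^2 * (sqrt(3)/2) / 10
R = 121 * sqrt(3) / 20
R = 121/20*sqrt(3) m

121/20*sqrt(3) m


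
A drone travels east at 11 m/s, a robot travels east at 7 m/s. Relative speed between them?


Given: v_A = 11 m/s east, v_B = 7 m/s east
Both move in the same direction; relative speed = |v_A - v_B|
|11 - 7| = |4|
= 4 m/s

4 m/s


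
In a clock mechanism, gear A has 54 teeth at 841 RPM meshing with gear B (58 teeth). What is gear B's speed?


Given: N1 = 54 teeth, w1 = 841 RPM, N2 = 58 teeth
Using N1*w1 = N2*w2
w2 = N1*w1 / N2
w2 = 54*841 / 58
w2 = 45414 / 58
w2 = 783 RPM

783 RPM


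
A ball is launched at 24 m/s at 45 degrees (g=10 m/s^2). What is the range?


Given: v0 = 24 m/s, theta = 45 deg, g = 10 m/s^2
sin(2*45) = sin(90) = 1
Using R = v0^2 * sin(2*theta) / g
R = 24^2 * 1 / 10
R = 576 / 10
R = 288/5 m

288/5 m


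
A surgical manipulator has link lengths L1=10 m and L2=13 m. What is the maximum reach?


Given: L1 = 10 m, L2 = 13 m
For a 2-link planar arm, max reach = L1 + L2 (fully extended)
Max reach = 10 + 13
Max reach = 23 m

23 m


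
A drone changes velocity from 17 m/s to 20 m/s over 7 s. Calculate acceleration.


Given: initial velocity v0 = 17 m/s, final velocity v = 20 m/s, time t = 7 s
Using a = (v - v0) / t
a = (20 - 17) / 7
a = 3 / 7
a = 3/7 m/s^2

3/7 m/s^2


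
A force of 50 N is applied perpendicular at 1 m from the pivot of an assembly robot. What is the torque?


Given: F = 50 N, r = 1 m, angle = 90 deg (perpendicular)
Using tau = F * r * sin(90)
sin(90) = 1
tau = 50 * 1 * 1
tau = 50 Nm

50 Nm


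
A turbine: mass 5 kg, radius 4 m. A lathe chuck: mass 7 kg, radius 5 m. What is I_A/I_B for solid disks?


Given: M1=5 kg, R1=4 m, M2=7 kg, R2=5 m
For a disk: I = (1/2)*M*R^2, so I_A/I_B = (M1*R1^2)/(M2*R2^2)
M1*R1^2 = 5*16 = 80
M2*R2^2 = 7*25 = 175
I_A/I_B = 80/175 = 16/35

16/35


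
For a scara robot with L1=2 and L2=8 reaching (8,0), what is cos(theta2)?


Given: L1 = 2, L2 = 8, target (x, y) = (8, 0)
Using cos(theta2) = (x^2 + y^2 - L1^2 - L2^2) / (2*L1*L2)
x^2 + y^2 = 8^2 + 0 = 64
L1^2 + L2^2 = 4 + 64 = 68
Numerator = 64 - 68 = -4
Denominator = 2*2*8 = 32
cos(theta2) = -4/32 = -1/8

-1/8


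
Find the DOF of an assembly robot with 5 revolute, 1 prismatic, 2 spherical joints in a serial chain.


Given: serial robot with 5 revolute, 1 prismatic, 2 spherical joints
DOF contribution per joint type: revolute=1, prismatic=1, spherical=3, fixed=0
DOF = 5*1 + 1*1 + 2*3
DOF = 12

12


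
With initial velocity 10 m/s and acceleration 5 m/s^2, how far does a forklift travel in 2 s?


Given: v0 = 10 m/s, a = 5 m/s^2, t = 2 s
Using s = v0*t + (1/2)*a*t^2
s = 10*2 + (1/2)*5*2^2
s = 20 + (1/2)*20
s = 20 + 10
s = 30

30 m


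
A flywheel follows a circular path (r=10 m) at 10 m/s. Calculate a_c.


Given: v = 10 m/s, r = 10 m
Using a_c = v^2 / r
a_c = 10^2 / 10
a_c = 100 / 10
a_c = 10 m/s^2

10 m/s^2


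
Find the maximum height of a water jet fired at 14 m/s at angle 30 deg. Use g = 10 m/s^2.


Given: v0 = 14 m/s, theta = 30 deg, g = 10 m/s^2
sin^2(30) = 1/4
Using H = v0^2 * sin^2(theta) / (2*g)
H = 14^2 * 1/4 / (2*10)
H = 196 * 1/4 / 20
H = 49 / 20
H = 49/20 m

49/20 m


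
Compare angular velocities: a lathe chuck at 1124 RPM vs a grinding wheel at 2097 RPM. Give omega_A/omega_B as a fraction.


Given: RPM_A = 1124, RPM_B = 2097
omega = 2*pi*RPM/60, so omega_A/omega_B = RPM_A / RPM_B
omega_A/omega_B = 1124 / 2097
omega_A/omega_B = 1124/2097

1124/2097


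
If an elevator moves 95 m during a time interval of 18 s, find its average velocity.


Given: distance d = 95 m, time t = 18 s
Using v = d / t
v = 95 / 18
v = 95/18 m/s

95/18 m/s


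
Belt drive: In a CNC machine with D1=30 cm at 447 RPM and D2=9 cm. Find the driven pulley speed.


Given: D1 = 30 cm, w1 = 447 RPM, D2 = 9 cm
Using D1*w1 = D2*w2
w2 = D1*w1 / D2
w2 = 30*447 / 9
w2 = 13410 / 9
w2 = 1490 RPM

1490 RPM


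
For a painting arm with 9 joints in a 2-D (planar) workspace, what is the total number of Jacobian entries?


Given: task space dimension = 2, joints = 9
Jacobian is a 2 x 9 matrix
Total entries = rows * columns
Total = 2 * 9
Total = 18

18


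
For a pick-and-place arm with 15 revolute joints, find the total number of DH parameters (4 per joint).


Given: 15 joints, 4 DH parameters per joint (d, theta, a, alpha)
Total DH parameters = number_of_joints * 4
Total = 15 * 4
Total = 60

60


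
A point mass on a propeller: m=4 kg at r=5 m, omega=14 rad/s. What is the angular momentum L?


Given: m = 4 kg, r = 5 m, omega = 14 rad/s
For a point mass: I = m*r^2
I = 4*5^2 = 4*25 = 100
L = I*omega = 100*14
L = 1400 kg*m^2/s

1400 kg*m^2/s


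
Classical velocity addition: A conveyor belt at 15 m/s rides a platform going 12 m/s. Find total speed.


Given: object velocity = 15 m/s, platform velocity = 12 m/s (same direction)
Using classical velocity addition: v_total = v_object + v_platform
v_total = 15 + 12
v_total = 27 m/s

27 m/s


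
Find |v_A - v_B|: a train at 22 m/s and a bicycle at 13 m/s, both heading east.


Given: v_A = 22 m/s east, v_B = 13 m/s east
Both move in the same direction; relative speed = |v_A - v_B|
|22 - 13| = |9|
= 9 m/s

9 m/s


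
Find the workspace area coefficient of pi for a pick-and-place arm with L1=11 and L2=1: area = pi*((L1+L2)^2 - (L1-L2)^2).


Given: L1 = 11, L2 = 1
(L1+L2)^2 = (12)^2 = 144
(L1-L2)^2 = (10)^2 = 100
Difference = 144 - 100 = 44
This equals 4*L1*L2 = 4*11*1 = 44
Workspace area = 44*pi

44


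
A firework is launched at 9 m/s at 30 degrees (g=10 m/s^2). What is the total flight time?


Given: v0 = 9 m/s, theta = 30 deg, g = 10 m/s^2
sin(30) = 1/2
Using T = 2*v0*sin(theta) / g
T = 2*9*1/2 / 10
T = 9 / 10
T = 9/10 s

9/10 s


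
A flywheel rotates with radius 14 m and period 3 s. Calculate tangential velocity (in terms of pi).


Given: radius r = 14 m, period T = 3 s
Using v = 2*pi*r / T
v = 2*pi*14 / 3
v = 28*pi / 3
v = 28/3*pi m/s

28/3*pi m/s


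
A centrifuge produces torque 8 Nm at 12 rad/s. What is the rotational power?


Given: tau = 8 Nm, omega = 12 rad/s
Using P = tau * omega
P = 8 * 12
P = 96 W

96 W


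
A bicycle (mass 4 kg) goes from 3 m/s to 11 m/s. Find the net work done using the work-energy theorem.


Given: m = 4 kg, v0 = 3 m/s, v = 11 m/s
Using W = (1/2)*m*(v^2 - v0^2)
v^2 = 11^2 = 121
v0^2 = 3^2 = 9
v^2 - v0^2 = 121 - 9 = 112
W = (1/2)*4*112 = 224 J

224 J


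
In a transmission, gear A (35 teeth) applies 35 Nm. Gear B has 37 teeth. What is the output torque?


Given: N1 = 35, N2 = 37, T1 = 35 Nm
Using T2/T1 = N2/N1
T2 = T1 * N2 / N1
T2 = 35 * 37 / 35
T2 = 1295 / 35
T2 = 37 Nm

37 Nm


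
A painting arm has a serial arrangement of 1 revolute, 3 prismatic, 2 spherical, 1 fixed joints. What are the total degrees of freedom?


Given: serial robot with 1 revolute, 3 prismatic, 2 spherical, 1 fixed joints
DOF contribution per joint type: revolute=1, prismatic=1, spherical=3, fixed=0
DOF = 1*1 + 3*1 + 2*3 + 1*0
DOF = 10

10


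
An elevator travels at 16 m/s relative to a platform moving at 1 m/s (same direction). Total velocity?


Given: object velocity = 16 m/s, platform velocity = 1 m/s (same direction)
Using classical velocity addition: v_total = v_object + v_platform
v_total = 16 + 1
v_total = 17 m/s

17 m/s


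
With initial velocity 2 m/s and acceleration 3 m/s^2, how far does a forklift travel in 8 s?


Given: v0 = 2 m/s, a = 3 m/s^2, t = 8 s
Using s = v0*t + (1/2)*a*t^2
s = 2*8 + (1/2)*3*8^2
s = 16 + (1/2)*192
s = 16 + 96
s = 112

112 m


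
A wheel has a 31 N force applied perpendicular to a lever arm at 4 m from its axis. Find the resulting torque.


Given: F = 31 N, r = 4 m, angle = 90 deg (perpendicular)
Using tau = F * r * sin(90)
sin(90) = 1
tau = 31 * 4 * 1
tau = 124 Nm

124 Nm


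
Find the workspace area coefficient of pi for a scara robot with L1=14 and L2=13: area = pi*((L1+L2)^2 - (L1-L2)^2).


Given: L1 = 14, L2 = 13
(L1+L2)^2 = (27)^2 = 729
(L1-L2)^2 = (1)^2 = 1
Difference = 729 - 1 = 728
This equals 4*L1*L2 = 4*14*13 = 728
Workspace area = 728*pi

728


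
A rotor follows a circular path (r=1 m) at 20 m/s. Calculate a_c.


Given: v = 20 m/s, r = 1 m
Using a_c = v^2 / r
a_c = 20^2 / 1
a_c = 400 / 1
a_c = 400 m/s^2

400 m/s^2


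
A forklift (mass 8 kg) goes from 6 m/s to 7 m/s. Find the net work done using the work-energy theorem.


Given: m = 8 kg, v0 = 6 m/s, v = 7 m/s
Using W = (1/2)*m*(v^2 - v0^2)
v^2 = 7^2 = 49
v0^2 = 6^2 = 36
v^2 - v0^2 = 49 - 36 = 13
W = (1/2)*8*13 = 52 J

52 J


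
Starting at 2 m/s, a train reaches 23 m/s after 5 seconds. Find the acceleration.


Given: initial velocity v0 = 2 m/s, final velocity v = 23 m/s, time t = 5 s
Using a = (v - v0) / t
a = (23 - 2) / 5
a = 21 / 5
a = 21/5 m/s^2

21/5 m/s^2


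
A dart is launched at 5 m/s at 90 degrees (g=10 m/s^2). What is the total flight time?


Given: v0 = 5 m/s, theta = 90 deg, g = 10 m/s^2
sin(90) = 1
Using T = 2*v0*sin(theta) / g
T = 2*5*1 / 10
T = 10 / 10
T = 1 s

1 s


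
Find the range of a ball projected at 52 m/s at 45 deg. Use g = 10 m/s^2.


Given: v0 = 52 m/s, theta = 45 deg, g = 10 m/s^2
sin(2*45) = sin(90) = 1
Using R = v0^2 * sin(2*theta) / g
R = 52^2 * 1 / 10
R = 2704 / 10
R = 1352/5 m

1352/5 m


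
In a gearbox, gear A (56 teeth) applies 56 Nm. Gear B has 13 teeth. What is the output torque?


Given: N1 = 56, N2 = 13, T1 = 56 Nm
Using T2/T1 = N2/N1
T2 = T1 * N2 / N1
T2 = 56 * 13 / 56
T2 = 728 / 56
T2 = 13 Nm

13 Nm


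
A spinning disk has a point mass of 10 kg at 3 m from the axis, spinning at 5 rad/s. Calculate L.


Given: m = 10 kg, r = 3 m, omega = 5 rad/s
For a point mass: I = m*r^2
I = 10*3^2 = 10*9 = 90
L = I*omega = 90*5
L = 450 kg*m^2/s

450 kg*m^2/s


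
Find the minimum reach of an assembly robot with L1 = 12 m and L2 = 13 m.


Given: L1 = 12 m, L2 = 13 m
For a 2-link planar arm, min reach = |L1 - L2| (second link folded back)
Min reach = |12 - 13|
Min reach = 1 m

1 m


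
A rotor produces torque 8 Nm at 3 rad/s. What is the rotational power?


Given: tau = 8 Nm, omega = 3 rad/s
Using P = tau * omega
P = 8 * 3
P = 24 W

24 W


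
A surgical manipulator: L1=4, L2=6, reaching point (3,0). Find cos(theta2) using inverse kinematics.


Given: L1 = 4, L2 = 6, target (x, y) = (3, 0)
Using cos(theta2) = (x^2 + y^2 - L1^2 - L2^2) / (2*L1*L2)
x^2 + y^2 = 3^2 + 0 = 9
L1^2 + L2^2 = 16 + 36 = 52
Numerator = 9 - 52 = -43
Denominator = 2*4*6 = 48
cos(theta2) = -43/48 = -43/48

-43/48


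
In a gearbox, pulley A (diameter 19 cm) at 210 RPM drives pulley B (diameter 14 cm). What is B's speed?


Given: D1 = 19 cm, w1 = 210 RPM, D2 = 14 cm
Using D1*w1 = D2*w2
w2 = D1*w1 / D2
w2 = 19*210 / 14
w2 = 3990 / 14
w2 = 285 RPM

285 RPM


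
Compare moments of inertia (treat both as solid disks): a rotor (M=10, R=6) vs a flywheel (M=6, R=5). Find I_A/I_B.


Given: M1=10 kg, R1=6 m, M2=6 kg, R2=5 m
For a disk: I = (1/2)*M*R^2, so I_A/I_B = (M1*R1^2)/(M2*R2^2)
M1*R1^2 = 10*36 = 360
M2*R2^2 = 6*25 = 150
I_A/I_B = 360/150 = 12/5

12/5


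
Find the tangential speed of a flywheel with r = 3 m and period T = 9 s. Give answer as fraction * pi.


Given: radius r = 3 m, period T = 9 s
Using v = 2*pi*r / T
v = 2*pi*3 / 9
v = 6*pi / 9
v = 2/3*pi m/s

2/3*pi m/s


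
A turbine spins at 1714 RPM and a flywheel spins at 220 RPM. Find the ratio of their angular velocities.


Given: RPM_A = 1714, RPM_B = 220
omega = 2*pi*RPM/60, so omega_A/omega_B = RPM_A / RPM_B
omega_A/omega_B = 1714 / 220
omega_A/omega_B = 857/110

857/110
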